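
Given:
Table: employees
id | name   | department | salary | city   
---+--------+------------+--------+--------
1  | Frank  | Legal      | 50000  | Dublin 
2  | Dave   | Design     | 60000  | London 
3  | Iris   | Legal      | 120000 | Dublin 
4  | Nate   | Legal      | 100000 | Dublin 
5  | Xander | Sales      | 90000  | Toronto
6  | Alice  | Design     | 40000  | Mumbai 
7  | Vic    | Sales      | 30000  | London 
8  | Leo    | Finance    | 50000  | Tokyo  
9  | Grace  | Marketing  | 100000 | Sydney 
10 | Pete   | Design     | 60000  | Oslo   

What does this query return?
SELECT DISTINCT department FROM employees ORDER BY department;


All 'department' values (row order): Legal, Design, Legal, Legal, Sales, Design, Sales, Finance, Marketing, Design
Removing duplicates leaves 5 unique value(s).

5 values:
Design
Finance
Legal
Marketing
Sales


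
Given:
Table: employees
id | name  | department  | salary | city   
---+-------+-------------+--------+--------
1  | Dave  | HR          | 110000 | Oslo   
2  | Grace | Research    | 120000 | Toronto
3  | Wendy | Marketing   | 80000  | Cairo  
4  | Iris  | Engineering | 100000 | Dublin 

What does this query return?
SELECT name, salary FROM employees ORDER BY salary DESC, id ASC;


Sorting by salary DESC, then id ASC for ties

4 rows:
Grace, 120000
Dave, 110000
Iris, 100000
Wendy, 80000


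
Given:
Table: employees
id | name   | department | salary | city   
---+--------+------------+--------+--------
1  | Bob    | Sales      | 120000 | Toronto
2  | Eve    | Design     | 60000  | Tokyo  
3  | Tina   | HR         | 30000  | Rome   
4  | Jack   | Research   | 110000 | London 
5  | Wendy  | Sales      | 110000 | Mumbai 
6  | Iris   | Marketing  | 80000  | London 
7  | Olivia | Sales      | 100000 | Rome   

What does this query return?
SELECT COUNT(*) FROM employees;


COUNT(*) counts all rows

7


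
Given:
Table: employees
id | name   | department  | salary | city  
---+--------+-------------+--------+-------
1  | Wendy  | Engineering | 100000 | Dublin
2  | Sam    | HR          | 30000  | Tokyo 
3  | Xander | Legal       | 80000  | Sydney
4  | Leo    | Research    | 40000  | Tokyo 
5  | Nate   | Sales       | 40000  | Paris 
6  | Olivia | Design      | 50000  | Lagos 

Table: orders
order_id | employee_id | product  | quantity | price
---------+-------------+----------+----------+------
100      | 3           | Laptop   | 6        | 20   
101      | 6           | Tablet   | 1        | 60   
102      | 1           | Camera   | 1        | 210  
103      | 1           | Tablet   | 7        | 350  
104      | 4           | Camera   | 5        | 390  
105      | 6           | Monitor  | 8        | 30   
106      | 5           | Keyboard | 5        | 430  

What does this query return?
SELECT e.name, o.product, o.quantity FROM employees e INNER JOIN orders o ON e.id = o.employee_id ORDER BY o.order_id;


Joining employees.id = orders.employee_id:
  employee Xander (id=3) -> order Laptop
  employee Olivia (id=6) -> order Tablet
  employee Wendy (id=1) -> order Camera
  employee Wendy (id=1) -> order Tablet
  employee Leo (id=4) -> order Camera
  employee Olivia (id=6) -> order Monitor
  employee Nate (id=5) -> order Keyboard


7 rows:
Xander, Laptop, 6
Olivia, Tablet, 1
Wendy, Camera, 1
Wendy, Tablet, 7
Leo, Camera, 5
Olivia, Monitor, 8
Nate, Keyboard, 5


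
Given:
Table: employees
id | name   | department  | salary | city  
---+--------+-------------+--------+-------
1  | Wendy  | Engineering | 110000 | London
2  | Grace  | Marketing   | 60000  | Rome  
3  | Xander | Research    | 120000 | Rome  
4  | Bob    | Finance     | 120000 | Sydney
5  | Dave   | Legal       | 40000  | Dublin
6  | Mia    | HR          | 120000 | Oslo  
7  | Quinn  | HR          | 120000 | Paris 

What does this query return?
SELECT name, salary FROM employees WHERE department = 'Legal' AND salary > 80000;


Filtering: department = 'Legal' AND salary > 80000
Matching: 0 rows

Empty result set (0 rows)


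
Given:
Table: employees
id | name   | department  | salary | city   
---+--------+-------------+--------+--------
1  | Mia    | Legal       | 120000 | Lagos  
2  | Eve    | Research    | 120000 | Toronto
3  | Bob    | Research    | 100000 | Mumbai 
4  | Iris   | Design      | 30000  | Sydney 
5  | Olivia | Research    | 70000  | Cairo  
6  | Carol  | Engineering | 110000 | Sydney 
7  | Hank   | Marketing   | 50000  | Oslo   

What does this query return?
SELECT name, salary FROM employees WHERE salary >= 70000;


Filtering: salary >= 70000
Matching: 5 rows

5 rows:
Mia, 120000
Eve, 120000
Bob, 100000
Olivia, 70000
Carol, 110000


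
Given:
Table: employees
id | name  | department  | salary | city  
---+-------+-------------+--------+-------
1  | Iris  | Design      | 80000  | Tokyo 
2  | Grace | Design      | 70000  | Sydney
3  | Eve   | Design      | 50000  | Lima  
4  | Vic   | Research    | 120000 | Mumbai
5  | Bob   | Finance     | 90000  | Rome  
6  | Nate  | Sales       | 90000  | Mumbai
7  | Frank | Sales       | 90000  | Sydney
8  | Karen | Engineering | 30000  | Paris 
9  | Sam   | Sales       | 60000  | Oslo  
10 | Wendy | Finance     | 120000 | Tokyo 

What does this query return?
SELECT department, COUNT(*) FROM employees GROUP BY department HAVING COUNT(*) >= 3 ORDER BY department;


Groups with count >= 3:
  Design: 3 -> PASS
  Sales: 3 -> PASS
  Engineering: 1 -> filtered out
  Finance: 2 -> filtered out
  Research: 1 -> filtered out


2 groups:
Design, 3
Sales, 3


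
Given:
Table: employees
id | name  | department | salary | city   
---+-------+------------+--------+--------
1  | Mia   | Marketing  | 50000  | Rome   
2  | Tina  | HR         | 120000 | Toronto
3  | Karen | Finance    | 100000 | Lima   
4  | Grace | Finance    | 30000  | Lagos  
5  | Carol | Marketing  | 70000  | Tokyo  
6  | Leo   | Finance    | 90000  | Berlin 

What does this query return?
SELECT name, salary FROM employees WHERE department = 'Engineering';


Filtering: department = 'Engineering'
Matching rows: 0

Empty result set (0 rows)


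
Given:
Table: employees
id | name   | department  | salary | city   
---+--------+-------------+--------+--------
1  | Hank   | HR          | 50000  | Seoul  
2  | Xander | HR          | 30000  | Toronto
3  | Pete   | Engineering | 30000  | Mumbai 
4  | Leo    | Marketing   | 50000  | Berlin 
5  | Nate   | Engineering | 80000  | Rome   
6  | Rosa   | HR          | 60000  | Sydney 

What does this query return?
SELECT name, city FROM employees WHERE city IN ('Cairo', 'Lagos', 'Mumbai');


Filtering: city IN ('Cairo', 'Lagos', 'Mumbai')
Matching: 1 rows

1 rows:
Pete, Mumbai


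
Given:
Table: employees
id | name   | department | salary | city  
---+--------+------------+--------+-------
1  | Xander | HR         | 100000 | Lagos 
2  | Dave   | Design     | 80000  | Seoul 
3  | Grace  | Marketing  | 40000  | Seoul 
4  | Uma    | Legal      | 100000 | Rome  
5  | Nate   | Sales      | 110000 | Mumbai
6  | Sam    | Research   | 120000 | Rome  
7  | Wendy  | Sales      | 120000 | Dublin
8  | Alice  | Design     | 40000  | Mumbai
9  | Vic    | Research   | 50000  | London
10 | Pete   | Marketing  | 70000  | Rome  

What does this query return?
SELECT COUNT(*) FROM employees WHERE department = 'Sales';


Counting rows where department = 'Sales'
  Nate -> MATCH
  Wendy -> MATCH


2


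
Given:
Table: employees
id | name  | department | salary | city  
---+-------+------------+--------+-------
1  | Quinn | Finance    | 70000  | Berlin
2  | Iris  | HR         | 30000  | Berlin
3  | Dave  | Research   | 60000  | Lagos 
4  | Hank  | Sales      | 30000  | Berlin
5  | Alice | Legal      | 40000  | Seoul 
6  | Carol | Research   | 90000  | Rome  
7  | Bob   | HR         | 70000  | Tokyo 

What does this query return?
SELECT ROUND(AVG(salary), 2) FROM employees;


SUM(salary) = 390000
COUNT = 7
ROUND(AVG, 2) = ROUND(390000 / 7, 2) = 55714.29

55714.29


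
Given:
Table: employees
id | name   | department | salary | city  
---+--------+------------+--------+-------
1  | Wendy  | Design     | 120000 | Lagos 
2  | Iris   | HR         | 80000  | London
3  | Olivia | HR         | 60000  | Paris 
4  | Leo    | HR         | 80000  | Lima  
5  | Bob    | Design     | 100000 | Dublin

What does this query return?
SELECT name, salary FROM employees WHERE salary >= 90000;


Filtering: salary >= 90000
Matching: 2 rows

2 rows:
Wendy, 120000
Bob, 100000


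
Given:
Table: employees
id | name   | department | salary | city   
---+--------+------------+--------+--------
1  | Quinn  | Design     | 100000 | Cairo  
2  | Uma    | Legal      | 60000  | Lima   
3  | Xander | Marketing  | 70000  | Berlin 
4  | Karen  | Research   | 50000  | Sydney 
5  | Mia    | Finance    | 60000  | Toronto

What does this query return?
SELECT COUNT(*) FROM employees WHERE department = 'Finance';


Counting rows where department = 'Finance'
  Mia -> MATCH


1


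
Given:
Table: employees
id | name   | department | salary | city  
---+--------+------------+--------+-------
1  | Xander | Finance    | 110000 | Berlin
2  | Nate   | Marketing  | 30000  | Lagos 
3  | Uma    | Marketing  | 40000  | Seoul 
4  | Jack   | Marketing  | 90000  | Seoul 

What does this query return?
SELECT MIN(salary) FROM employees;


Salaries: 110000, 30000, 40000, 90000
MIN = 30000

30000


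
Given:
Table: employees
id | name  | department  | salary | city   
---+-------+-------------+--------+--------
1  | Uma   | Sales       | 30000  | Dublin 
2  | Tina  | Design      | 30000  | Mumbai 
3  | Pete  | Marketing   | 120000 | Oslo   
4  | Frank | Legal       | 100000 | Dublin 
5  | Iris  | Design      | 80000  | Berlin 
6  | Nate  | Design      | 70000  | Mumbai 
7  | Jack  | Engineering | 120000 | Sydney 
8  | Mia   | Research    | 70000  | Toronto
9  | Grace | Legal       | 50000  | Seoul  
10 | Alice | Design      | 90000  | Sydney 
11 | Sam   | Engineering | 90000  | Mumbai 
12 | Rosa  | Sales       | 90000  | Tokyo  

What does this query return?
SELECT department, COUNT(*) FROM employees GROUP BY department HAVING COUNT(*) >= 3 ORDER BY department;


Groups with count >= 3:
  Design: 4 -> PASS
  Engineering: 2 -> filtered out
  Legal: 2 -> filtered out
  Marketing: 1 -> filtered out
  Research: 1 -> filtered out
  Sales: 2 -> filtered out


1 groups:
Design, 4


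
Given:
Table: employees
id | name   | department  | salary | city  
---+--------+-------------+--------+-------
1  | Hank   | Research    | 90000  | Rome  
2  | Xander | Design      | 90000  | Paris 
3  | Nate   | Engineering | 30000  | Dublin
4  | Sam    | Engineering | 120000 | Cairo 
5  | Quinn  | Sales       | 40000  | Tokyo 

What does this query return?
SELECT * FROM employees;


SELECT * returns all 5 rows with all columns

5 rows:
1, Hank, Research, 90000, Rome
2, Xander, Design, 90000, Paris
3, Nate, Engineering, 30000, Dublin
4, Sam, Engineering, 120000, Cairo
5, Quinn, Sales, 40000, Tokyo


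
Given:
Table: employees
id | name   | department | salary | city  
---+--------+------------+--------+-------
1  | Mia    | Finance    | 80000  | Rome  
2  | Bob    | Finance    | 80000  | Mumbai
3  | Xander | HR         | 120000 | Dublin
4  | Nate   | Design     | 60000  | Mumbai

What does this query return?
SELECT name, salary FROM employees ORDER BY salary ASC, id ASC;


Sorting by salary ASC, then id ASC for ties

4 rows:
Nate, 60000
Mia, 80000
Bob, 80000
Xander, 120000


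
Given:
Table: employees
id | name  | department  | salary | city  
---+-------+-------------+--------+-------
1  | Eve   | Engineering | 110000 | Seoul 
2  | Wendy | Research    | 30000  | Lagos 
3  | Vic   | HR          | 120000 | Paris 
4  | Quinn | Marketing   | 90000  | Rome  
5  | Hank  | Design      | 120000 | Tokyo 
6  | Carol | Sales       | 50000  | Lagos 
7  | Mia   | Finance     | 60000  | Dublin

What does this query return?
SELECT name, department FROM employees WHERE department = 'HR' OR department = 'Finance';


Filtering: department = 'HR' OR 'Finance'
Matching: 2 rows

2 rows:
Vic, HR
Mia, Finance


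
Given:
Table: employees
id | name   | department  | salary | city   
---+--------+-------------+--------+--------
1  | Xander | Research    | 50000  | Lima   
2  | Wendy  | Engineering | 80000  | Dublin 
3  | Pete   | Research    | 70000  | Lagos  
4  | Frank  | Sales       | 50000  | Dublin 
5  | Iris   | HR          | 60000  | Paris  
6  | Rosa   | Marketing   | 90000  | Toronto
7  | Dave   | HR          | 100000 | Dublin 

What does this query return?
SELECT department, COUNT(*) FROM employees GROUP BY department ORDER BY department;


Assigning each row to its department group:
  Xander -> Research
  Wendy -> Engineering
  Pete -> Research
  Frank -> Sales
  Iris -> HR
  Rosa -> Marketing
  Dave -> HR


5 groups:
Engineering, 1
HR, 2
Marketing, 1
Research, 2
Sales, 1


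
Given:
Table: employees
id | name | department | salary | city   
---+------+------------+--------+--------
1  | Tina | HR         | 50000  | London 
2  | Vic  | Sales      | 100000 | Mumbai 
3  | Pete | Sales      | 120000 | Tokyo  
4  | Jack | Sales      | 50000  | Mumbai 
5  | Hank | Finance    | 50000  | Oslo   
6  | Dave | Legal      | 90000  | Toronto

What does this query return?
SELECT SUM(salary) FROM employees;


SUM(salary) = 50000 + 100000 + 120000 + 50000 + 50000 + 90000 = 460000

460000


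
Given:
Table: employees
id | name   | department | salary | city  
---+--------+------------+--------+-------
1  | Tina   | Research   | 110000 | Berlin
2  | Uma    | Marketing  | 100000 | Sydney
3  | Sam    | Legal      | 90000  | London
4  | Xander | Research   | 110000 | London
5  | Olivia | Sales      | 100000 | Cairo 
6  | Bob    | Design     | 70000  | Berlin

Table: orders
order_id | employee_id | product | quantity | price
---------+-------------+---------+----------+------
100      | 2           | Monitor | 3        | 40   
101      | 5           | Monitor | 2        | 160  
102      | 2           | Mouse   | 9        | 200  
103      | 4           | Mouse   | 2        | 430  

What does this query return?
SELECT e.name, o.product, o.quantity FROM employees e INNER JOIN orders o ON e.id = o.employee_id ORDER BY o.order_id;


Joining employees.id = orders.employee_id:
  employee Uma (id=2) -> order Monitor
  employee Olivia (id=5) -> order Monitor
  employee Uma (id=2) -> order Mouse
  employee Xander (id=4) -> order Mouse


4 rows:
Uma, Monitor, 3
Olivia, Monitor, 2
Uma, Mouse, 9
Xander, Mouse, 2


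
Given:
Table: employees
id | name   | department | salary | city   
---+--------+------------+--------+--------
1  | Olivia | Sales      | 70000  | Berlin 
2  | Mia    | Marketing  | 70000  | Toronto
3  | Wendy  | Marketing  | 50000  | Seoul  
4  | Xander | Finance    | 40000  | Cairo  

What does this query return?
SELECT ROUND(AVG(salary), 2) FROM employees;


SUM(salary) = 230000
COUNT = 4
ROUND(AVG, 2) = ROUND(230000 / 4, 2) = 57500.0

57500.0


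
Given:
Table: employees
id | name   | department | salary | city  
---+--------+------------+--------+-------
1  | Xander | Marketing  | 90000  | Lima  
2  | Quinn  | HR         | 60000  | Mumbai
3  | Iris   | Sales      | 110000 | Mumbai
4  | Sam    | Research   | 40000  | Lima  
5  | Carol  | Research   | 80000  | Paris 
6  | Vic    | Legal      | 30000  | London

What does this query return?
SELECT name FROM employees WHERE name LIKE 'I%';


LIKE 'I%' matches names starting with 'I'
Matching: 1

1 rows:
Iris


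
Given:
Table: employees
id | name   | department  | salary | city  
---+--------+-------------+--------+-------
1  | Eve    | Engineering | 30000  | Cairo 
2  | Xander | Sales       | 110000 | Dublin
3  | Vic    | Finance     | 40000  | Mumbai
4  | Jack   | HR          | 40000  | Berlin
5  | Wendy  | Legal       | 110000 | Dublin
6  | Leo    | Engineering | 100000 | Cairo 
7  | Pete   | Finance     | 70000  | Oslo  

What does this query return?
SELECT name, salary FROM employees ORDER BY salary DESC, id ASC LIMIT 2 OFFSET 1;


Sort by salary DESC (id ASC tiebreak), then skip 1 and take 2
Rows 2 through 3

2 rows:
Wendy, 110000
Leo, 100000


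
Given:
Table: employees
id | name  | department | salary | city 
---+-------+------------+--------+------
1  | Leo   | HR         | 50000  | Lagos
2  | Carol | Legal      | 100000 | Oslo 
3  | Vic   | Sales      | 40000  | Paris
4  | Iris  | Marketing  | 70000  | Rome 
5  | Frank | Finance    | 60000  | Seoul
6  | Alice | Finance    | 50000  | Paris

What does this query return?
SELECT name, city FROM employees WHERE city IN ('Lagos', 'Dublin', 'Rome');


Filtering: city IN ('Lagos', 'Dublin', 'Rome')
Matching: 2 rows

2 rows:
Leo, Lagos
Iris, Rome


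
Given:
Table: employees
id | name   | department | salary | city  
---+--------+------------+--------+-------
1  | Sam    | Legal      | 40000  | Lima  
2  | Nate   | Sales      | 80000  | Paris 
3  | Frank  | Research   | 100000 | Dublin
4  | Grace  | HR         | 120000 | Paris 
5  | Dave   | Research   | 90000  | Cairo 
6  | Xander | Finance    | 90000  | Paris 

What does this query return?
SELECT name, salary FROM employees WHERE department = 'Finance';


Filtering: department = 'Finance'
Matching rows: 1

1 rows:
Xander, 90000


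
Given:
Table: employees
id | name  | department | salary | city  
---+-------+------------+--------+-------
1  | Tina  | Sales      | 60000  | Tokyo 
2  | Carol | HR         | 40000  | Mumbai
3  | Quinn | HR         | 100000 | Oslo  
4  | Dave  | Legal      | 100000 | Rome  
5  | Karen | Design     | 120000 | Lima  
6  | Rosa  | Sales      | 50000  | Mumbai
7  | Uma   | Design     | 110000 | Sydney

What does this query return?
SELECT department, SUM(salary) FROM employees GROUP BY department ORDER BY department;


Summing salary within each department:
  Design: 120000 + 110000 = 230000
  HR: 40000 + 100000 = 140000
  Legal: 100000 = 100000
  Sales: 60000 + 50000 = 110000


4 groups:
Design, 230000
HR, 140000
Legal, 100000
Sales, 110000


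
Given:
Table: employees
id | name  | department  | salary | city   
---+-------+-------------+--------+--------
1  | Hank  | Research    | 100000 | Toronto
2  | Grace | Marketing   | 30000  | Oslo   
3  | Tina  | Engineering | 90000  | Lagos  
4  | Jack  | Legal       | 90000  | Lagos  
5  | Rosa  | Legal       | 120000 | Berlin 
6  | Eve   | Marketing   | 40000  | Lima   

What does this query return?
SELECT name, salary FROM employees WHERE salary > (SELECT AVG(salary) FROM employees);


Subquery: AVG(salary) = 78333.33
Filtering: salary > 78333.33
  Hank (100000) -> MATCH
  Tina (90000) -> MATCH
  Jack (90000) -> MATCH
  Rosa (120000) -> MATCH


4 rows:
Hank, 100000
Tina, 90000
Jack, 90000
Rosa, 120000


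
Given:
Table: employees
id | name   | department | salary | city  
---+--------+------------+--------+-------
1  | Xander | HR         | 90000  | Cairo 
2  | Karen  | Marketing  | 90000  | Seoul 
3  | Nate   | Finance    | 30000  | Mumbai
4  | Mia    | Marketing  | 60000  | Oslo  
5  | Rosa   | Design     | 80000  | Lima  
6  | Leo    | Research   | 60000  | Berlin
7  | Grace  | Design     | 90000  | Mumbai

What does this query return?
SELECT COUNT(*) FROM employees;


COUNT(*) counts all rows

7


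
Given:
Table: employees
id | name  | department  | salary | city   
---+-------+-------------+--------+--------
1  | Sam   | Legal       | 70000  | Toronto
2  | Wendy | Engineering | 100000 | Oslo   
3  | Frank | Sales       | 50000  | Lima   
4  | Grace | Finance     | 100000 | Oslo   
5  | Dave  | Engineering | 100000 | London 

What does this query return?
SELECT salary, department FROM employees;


Projecting columns: salary, department

5 rows:
70000, Legal
100000, Engineering
50000, Sales
100000, Finance
100000, Engineering


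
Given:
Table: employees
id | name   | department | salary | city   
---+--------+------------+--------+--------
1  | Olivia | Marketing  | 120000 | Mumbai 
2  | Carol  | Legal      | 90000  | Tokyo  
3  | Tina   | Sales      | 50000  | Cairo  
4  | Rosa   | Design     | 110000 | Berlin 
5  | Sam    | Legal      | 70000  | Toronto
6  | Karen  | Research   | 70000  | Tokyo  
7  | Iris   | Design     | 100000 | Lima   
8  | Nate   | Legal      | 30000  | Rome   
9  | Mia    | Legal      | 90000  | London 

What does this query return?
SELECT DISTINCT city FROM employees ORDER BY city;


All 'city' values (row order): Mumbai, Tokyo, Cairo, Berlin, Toronto, Tokyo, Lima, Rome, London
Removing duplicates leaves 8 unique value(s).

8 values:
Berlin
Cairo
Lima
London
Mumbai
Rome
Tokyo
Toronto


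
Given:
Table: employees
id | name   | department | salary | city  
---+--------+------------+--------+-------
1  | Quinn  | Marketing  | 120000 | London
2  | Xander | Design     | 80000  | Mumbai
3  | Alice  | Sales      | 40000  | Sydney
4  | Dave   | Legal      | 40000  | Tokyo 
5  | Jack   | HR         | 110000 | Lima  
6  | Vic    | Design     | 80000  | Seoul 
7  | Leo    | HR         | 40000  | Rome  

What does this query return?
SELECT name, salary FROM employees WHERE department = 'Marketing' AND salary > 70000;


Filtering: department = 'Marketing' AND salary > 70000
Matching: 1 rows

1 rows:
Quinn, 120000


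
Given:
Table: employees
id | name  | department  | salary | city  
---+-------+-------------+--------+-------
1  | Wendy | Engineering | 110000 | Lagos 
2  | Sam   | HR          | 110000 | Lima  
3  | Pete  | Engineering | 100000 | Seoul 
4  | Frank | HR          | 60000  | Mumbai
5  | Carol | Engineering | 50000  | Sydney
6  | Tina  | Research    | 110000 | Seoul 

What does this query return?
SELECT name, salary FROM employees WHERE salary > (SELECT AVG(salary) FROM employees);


Subquery: AVG(salary) = 90000.0
Filtering: salary > 90000.0
  Wendy (110000) -> MATCH
  Sam (110000) -> MATCH
  Pete (100000) -> MATCH
  Tina (110000) -> MATCH


4 rows:
Wendy, 110000
Sam, 110000
Pete, 100000
Tina, 110000


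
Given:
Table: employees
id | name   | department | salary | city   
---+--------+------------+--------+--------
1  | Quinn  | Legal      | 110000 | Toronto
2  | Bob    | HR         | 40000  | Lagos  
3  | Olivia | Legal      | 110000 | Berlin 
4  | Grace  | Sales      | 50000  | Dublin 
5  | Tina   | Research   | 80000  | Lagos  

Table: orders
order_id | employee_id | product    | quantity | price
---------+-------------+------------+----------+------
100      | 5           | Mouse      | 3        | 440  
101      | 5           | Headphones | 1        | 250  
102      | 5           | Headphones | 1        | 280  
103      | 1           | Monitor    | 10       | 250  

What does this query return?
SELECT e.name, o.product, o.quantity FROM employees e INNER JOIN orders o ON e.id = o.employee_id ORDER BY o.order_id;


Joining employees.id = orders.employee_id:
  employee Tina (id=5) -> order Mouse
  employee Tina (id=5) -> order Headphones
  employee Tina (id=5) -> order Headphones
  employee Quinn (id=1) -> order Monitor


4 rows:
Tina, Mouse, 3
Tina, Headphones, 1
Tina, Headphones, 1
Quinn, Monitor, 10


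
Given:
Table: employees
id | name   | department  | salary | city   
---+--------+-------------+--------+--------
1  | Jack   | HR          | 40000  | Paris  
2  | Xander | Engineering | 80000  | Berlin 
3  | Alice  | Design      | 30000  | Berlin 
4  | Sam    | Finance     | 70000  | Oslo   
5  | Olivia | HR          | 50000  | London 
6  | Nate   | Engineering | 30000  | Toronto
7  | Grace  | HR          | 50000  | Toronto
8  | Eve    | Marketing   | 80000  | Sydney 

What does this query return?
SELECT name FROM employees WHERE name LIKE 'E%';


LIKE 'E%' matches names starting with 'E'
Matching: 1

1 rows:
Eve


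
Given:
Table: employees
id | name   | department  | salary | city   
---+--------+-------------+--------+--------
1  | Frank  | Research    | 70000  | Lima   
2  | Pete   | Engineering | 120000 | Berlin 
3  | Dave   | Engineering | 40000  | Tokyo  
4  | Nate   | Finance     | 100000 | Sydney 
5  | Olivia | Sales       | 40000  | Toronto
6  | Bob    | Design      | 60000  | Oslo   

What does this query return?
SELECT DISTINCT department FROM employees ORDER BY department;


All 'department' values (row order): Research, Engineering, Engineering, Finance, Sales, Design
Removing duplicates leaves 5 unique value(s).

5 values:
Design
Engineering
Finance
Research
Sales


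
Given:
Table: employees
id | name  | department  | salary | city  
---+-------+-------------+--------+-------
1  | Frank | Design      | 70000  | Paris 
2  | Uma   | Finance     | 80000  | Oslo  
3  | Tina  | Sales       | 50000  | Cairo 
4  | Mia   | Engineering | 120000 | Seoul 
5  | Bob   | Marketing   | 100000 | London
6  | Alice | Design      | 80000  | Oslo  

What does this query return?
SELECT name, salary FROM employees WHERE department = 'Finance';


Filtering: department = 'Finance'
Matching rows: 1

1 rows:
Uma, 80000


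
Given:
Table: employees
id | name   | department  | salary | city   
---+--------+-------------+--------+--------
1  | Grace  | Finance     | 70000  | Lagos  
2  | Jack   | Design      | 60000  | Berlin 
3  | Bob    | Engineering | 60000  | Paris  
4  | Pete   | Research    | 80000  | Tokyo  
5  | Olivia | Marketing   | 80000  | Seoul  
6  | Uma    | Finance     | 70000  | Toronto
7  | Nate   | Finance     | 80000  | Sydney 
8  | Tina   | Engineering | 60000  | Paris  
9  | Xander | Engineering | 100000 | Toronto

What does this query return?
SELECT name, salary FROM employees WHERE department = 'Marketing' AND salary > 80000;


Filtering: department = 'Marketing' AND salary > 80000
Matching: 0 rows

Empty result set (0 rows)


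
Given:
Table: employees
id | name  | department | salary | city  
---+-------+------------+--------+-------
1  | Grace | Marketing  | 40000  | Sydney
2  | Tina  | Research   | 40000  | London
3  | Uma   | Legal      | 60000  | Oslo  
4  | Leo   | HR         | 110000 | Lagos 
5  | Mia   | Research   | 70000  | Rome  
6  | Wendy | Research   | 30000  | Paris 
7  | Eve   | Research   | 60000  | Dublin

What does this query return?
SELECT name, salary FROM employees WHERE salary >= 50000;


Filtering: salary >= 50000
Matching: 4 rows

4 rows:
Uma, 60000
Leo, 110000
Mia, 70000
Eve, 60000


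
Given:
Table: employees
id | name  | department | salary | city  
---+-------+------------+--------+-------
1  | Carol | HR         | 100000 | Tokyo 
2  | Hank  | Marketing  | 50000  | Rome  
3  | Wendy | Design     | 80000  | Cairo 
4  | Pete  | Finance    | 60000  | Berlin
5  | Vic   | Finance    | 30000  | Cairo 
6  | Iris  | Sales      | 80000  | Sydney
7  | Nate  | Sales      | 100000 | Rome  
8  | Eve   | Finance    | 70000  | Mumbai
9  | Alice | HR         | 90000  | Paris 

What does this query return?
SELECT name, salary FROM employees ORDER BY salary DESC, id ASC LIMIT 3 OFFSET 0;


Sort by salary DESC (id ASC tiebreak), then skip 0 and take 3
Rows 1 through 3

3 rows:
Carol, 100000
Nate, 100000
Alice, 90000


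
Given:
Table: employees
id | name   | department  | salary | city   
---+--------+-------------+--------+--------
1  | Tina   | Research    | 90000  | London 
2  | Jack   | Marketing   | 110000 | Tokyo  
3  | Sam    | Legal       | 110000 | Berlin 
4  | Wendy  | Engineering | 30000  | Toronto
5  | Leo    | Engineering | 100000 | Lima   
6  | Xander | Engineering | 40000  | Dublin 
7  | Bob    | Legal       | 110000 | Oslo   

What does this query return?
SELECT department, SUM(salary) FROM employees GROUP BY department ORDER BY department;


Summing salary within each department:
  Engineering: 30000 + 100000 + 40000 = 170000
  Legal: 110000 + 110000 = 220000
  Marketing: 110000 = 110000
  Research: 90000 = 90000


4 groups:
Engineering, 170000
Legal, 220000
Marketing, 110000
Research, 90000


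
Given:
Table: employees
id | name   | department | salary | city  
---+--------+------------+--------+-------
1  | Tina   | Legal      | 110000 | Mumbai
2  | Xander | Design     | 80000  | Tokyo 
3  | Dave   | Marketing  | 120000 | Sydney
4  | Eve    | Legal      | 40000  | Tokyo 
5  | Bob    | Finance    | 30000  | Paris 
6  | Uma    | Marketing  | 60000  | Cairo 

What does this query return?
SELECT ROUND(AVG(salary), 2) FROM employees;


SUM(salary) = 440000
COUNT = 6
ROUND(AVG, 2) = ROUND(440000 / 6, 2) = 73333.33

73333.33


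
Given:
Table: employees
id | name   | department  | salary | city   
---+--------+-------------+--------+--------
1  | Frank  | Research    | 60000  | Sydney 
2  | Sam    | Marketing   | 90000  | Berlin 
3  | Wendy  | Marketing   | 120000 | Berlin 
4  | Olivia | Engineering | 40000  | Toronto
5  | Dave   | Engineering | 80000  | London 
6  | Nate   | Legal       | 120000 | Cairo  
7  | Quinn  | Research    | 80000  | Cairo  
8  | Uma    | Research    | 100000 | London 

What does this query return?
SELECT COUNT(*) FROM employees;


COUNT(*) counts all rows

8


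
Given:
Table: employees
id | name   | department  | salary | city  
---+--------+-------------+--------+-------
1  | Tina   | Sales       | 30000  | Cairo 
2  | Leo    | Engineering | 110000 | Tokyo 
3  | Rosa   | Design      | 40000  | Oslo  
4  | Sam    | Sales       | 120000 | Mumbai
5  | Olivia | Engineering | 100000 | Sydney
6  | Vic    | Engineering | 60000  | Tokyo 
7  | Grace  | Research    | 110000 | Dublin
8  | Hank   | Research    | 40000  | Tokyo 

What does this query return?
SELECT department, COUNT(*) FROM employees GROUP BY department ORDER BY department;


Assigning each row to its department group:
  Tina -> Sales
  Leo -> Engineering
  Rosa -> Design
  Sam -> Sales
  Olivia -> Engineering
  Vic -> Engineering
  Grace -> Research
  Hank -> Research


4 groups:
Design, 1
Engineering, 3
Research, 2
Sales, 2


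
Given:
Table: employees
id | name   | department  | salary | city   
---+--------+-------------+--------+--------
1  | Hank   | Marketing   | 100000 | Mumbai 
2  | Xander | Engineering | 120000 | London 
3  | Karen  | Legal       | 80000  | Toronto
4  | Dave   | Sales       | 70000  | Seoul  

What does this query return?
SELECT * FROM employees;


SELECT * returns all 4 rows with all columns

4 rows:
1, Hank, Marketing, 100000, Mumbai
2, Xander, Engineering, 120000, London
3, Karen, Legal, 80000, Toronto
4, Dave, Sales, 70000, Seoul


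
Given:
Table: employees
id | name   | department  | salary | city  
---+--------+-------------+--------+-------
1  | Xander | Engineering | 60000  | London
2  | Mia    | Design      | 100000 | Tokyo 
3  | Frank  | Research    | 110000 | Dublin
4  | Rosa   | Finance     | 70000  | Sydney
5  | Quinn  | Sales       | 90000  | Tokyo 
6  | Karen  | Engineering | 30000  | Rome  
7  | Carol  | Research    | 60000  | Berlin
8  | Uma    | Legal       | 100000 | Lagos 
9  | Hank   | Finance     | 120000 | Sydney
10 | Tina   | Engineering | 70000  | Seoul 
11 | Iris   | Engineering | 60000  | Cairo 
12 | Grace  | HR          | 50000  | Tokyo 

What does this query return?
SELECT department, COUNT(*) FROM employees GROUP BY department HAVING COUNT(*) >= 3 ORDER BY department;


Groups with count >= 3:
  Engineering: 4 -> PASS
  Design: 1 -> filtered out
  Finance: 2 -> filtered out
  HR: 1 -> filtered out
  Legal: 1 -> filtered out
  Research: 2 -> filtered out
  Sales: 1 -> filtered out


1 groups:
Engineering, 4


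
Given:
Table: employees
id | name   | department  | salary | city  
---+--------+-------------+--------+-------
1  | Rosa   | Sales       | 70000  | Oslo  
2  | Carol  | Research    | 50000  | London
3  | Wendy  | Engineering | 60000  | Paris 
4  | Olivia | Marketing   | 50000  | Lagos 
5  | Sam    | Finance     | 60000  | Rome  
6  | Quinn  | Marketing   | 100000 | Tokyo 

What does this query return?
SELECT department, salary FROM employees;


Projecting columns: department, salary

6 rows:
Sales, 70000
Research, 50000
Engineering, 60000
Marketing, 50000
Finance, 60000
Marketing, 100000


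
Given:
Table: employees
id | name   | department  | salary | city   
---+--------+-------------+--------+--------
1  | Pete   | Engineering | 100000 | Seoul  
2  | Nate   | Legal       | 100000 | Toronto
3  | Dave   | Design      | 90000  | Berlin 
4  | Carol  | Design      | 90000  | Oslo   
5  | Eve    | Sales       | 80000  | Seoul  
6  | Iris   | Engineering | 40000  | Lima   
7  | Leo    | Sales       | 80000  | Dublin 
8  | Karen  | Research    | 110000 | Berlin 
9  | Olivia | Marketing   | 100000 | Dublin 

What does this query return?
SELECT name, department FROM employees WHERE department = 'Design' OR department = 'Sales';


Filtering: department = 'Design' OR 'Sales'
Matching: 4 rows

4 rows:
Dave, Design
Carol, Design
Eve, Sales
Leo, Sales


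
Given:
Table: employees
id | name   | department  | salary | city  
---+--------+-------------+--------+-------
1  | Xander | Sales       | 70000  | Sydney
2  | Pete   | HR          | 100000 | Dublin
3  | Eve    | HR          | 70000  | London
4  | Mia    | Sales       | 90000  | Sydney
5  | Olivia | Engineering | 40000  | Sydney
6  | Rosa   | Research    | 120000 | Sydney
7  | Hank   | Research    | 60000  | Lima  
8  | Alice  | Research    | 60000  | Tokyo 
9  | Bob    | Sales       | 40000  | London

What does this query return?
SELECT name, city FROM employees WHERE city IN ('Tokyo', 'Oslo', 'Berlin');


Filtering: city IN ('Tokyo', 'Oslo', 'Berlin')
Matching: 1 rows

1 rows:
Alice, Tokyo


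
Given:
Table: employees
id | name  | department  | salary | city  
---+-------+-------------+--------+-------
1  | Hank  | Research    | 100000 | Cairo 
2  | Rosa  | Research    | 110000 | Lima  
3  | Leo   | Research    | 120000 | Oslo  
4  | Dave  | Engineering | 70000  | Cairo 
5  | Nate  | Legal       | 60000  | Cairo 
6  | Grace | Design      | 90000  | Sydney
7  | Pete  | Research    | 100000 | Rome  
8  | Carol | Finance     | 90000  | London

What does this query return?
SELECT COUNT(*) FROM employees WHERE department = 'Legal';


Counting rows where department = 'Legal'
  Nate -> MATCH


1


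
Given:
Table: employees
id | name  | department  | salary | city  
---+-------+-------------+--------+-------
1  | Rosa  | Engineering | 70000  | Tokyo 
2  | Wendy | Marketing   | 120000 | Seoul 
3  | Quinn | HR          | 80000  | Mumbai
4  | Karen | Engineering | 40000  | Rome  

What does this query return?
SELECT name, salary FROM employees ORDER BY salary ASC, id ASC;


Sorting by salary ASC, then id ASC for ties

4 rows:
Karen, 40000
Rosa, 70000
Quinn, 80000
Wendy, 120000


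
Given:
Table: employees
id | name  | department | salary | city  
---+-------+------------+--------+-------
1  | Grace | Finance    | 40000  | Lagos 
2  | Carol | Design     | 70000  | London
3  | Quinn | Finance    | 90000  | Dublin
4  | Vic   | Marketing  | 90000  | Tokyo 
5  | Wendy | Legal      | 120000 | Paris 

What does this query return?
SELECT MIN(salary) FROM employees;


Salaries: 40000, 70000, 90000, 90000, 120000
MIN = 40000

40000


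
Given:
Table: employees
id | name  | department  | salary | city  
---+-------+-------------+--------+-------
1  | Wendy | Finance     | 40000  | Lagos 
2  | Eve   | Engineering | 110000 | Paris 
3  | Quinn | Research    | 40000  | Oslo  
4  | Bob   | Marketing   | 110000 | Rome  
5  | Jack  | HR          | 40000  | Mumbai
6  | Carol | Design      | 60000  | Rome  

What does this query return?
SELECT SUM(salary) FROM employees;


SUM(salary) = 40000 + 110000 + 40000 + 110000 + 40000 + 60000 = 400000

400000


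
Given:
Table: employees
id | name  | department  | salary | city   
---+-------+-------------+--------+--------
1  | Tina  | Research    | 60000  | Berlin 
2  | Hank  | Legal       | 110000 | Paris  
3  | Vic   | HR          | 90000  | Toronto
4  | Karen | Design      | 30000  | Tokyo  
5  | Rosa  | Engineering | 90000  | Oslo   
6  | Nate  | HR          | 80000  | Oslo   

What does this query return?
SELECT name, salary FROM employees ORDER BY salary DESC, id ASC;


Sorting by salary DESC, then id ASC for ties

6 rows:
Hank, 110000
Vic, 90000
Rosa, 90000
Nate, 80000
Tina, 60000
Karen, 30000


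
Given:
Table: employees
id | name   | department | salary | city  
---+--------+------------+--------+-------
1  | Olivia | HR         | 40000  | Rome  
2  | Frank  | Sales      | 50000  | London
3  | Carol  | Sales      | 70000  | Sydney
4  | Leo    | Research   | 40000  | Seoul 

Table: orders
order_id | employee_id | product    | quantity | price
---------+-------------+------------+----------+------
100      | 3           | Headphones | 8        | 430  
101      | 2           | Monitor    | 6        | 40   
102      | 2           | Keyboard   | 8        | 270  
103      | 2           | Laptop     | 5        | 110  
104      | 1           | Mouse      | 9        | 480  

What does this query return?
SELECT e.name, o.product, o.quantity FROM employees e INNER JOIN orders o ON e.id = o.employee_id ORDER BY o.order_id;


Joining employees.id = orders.employee_id:
  employee Carol (id=3) -> order Headphones
  employee Frank (id=2) -> order Monitor
  employee Frank (id=2) -> order Keyboard
  employee Frank (id=2) -> order Laptop
  employee Olivia (id=1) -> order Mouse


5 rows:
Carol, Headphones, 8
Frank, Monitor, 6
Frank, Keyboard, 8
Frank, Laptop, 5
Olivia, Mouse, 9


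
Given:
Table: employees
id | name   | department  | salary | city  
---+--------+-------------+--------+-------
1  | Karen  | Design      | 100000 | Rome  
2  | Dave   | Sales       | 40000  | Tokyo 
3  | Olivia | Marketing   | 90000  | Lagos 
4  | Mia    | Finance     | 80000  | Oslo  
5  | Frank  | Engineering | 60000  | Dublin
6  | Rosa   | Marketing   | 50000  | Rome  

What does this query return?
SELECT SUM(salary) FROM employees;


SUM(salary) = 100000 + 40000 + 90000 + 80000 + 60000 + 50000 = 420000

420000


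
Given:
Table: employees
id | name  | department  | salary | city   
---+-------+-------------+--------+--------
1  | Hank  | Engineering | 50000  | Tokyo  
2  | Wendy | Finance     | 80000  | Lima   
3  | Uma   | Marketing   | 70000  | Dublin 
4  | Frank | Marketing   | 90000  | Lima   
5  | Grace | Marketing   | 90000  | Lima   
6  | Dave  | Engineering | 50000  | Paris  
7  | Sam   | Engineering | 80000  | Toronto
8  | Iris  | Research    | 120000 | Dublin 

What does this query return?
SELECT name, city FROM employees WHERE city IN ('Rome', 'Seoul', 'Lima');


Filtering: city IN ('Rome', 'Seoul', 'Lima')
Matching: 3 rows

3 rows:
Wendy, Lima
Frank, Lima
Grace, Lima


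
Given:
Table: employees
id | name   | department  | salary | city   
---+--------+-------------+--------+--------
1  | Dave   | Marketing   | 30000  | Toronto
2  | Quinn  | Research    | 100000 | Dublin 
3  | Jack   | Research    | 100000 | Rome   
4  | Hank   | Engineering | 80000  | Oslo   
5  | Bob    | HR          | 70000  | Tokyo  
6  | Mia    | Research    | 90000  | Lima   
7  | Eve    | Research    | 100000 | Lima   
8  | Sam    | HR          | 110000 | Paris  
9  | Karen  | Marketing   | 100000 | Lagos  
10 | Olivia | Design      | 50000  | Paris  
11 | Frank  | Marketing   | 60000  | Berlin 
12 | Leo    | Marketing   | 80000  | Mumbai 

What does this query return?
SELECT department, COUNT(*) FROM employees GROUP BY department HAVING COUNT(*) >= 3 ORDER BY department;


Groups with count >= 3:
  Marketing: 4 -> PASS
  Research: 4 -> PASS
  Design: 1 -> filtered out
  Engineering: 1 -> filtered out
  HR: 2 -> filtered out


2 groups:
Marketing, 4
Research, 4


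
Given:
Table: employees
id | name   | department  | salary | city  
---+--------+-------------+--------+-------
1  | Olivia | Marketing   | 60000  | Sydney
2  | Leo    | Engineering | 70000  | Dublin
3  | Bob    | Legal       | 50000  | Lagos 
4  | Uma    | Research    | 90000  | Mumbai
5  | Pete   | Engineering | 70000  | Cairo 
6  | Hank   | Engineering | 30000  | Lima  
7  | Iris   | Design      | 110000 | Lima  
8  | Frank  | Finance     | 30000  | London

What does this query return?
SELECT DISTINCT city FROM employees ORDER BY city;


All 'city' values (row order): Sydney, Dublin, Lagos, Mumbai, Cairo, Lima, Lima, London
Removing duplicates leaves 7 unique value(s).

7 values:
Cairo
Dublin
Lagos
Lima
London
Mumbai
Sydney


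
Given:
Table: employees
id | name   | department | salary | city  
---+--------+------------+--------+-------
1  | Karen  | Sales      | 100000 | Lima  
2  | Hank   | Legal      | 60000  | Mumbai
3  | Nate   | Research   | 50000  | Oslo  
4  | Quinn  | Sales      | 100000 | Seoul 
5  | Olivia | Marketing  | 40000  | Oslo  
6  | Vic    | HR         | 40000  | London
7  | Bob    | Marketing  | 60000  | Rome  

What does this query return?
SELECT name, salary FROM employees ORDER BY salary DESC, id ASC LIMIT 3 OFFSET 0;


Sort by salary DESC (id ASC tiebreak), then skip 0 and take 3
Rows 1 through 3

3 rows:
Karen, 100000
Quinn, 100000
Hank, 60000
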